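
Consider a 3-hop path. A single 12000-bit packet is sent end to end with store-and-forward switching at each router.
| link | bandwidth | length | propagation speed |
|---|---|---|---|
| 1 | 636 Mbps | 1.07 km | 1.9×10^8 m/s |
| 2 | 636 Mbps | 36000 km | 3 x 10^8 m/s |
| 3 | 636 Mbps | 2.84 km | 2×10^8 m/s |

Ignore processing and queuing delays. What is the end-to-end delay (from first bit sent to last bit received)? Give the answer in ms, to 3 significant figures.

120 ms

Transmission delay per hop = L/R = 12000/636000000 = 0.0188679 ms; 3 hops → 0.0566038 ms.
Propagation delays (d/s per hop): 0.00563158, 120, 0.0142 ms; sum = 120.02 ms.
End-to-end = 120 ms.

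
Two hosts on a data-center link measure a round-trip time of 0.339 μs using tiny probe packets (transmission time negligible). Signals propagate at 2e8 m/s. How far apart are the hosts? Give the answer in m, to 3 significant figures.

One-way propagation = RTT/2 = 0.1695 μs.
d = s × t = 200000000 × 1.695e-07 = 33.9 m.

33.9 m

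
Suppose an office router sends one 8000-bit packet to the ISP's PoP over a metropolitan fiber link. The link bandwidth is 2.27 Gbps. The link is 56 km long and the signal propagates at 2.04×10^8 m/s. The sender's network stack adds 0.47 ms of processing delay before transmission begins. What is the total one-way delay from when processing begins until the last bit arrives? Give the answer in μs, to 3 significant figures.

748 μs

Transmission delay = L/R = 8000 / 2270000000 = 3.52423 μs.
Propagation delay = d/s = 56000 m / 204000000 m/s = 274.51 μs.
Plus processing delay 0.47 ms = 470 μs.
Total = 748 μs.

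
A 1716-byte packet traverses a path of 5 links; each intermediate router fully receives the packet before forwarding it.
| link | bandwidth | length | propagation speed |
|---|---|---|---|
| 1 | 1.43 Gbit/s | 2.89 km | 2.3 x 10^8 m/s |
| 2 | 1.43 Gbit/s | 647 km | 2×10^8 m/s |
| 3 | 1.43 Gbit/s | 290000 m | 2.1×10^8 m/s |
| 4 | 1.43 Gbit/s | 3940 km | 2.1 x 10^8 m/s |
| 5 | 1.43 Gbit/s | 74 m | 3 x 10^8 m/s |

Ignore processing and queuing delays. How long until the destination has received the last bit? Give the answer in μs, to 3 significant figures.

L = 1716 × 8 = 13728 bits.
Transmission delay per hop = L/R = 13728/1430000000 = 9.6 μs; 5 hops → 48 μs.
Propagation delays (d/s per hop): 12.5652, 3235, 1380.95, 18761.9, 0.246667 μs; sum = 23390.7 μs.
End-to-end = 23400 μs.

23400 μs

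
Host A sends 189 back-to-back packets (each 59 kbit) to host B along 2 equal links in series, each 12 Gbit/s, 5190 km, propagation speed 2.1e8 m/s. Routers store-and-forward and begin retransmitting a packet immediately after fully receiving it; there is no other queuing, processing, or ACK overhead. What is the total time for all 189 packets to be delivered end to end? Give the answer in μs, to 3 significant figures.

Per-hop transmission t_tx = L/R = 59000/12000000000 = 4.91667 μs.
Per-hop propagation t_prop = 5190000/210000000 = 24714.3 μs.
Pipeline fill: first packet needs 2·t_tx to clear all hops; remaining 188 packets each add one t_tx.
Total = (2+189-1)·t_tx + 2·t_prop = 190·4.91667 + 2·24714.3 = 50400 μs.

50400 μs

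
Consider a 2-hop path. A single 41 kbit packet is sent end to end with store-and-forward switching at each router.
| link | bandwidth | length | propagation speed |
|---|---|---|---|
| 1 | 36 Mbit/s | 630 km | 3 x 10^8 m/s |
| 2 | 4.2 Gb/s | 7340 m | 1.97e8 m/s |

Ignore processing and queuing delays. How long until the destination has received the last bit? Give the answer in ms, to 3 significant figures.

L = 41000 bits.
Transmission delays (L/R per hop): 1.13889, 0.0097619 ms; sum = 1.14865 ms.
Propagation delays (d/s per hop): 2.1, 0.0372589 ms; sum = 2.13726 ms.
End-to-end = 3.29 ms.

3.29 ms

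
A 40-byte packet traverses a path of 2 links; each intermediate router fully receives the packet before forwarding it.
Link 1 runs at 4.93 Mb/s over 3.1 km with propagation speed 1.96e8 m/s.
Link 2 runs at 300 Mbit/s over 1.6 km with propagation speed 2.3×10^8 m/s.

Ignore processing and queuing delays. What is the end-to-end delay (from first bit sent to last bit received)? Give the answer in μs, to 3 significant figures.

L = 40 × 8 = 320 bits.
Transmission delays (L/R per hop): 64.9087, 1.06667 μs; sum = 65.9754 μs.
Propagation delays (d/s per hop): 15.8163, 6.95652 μs; sum = 22.7728 μs.
End-to-end = 88.7 μs.

88.7 μs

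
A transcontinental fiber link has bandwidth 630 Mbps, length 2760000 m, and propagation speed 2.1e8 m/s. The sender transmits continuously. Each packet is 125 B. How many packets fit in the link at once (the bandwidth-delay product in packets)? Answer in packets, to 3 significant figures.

Propagation delay = 2760000 / 210000000 = 0.0131429 s.
BDP = R × t_prop = 630000000 × 0.0131429 = 8280000 bits.
In packets of 1000 bits: 8280 packets.

8280 packets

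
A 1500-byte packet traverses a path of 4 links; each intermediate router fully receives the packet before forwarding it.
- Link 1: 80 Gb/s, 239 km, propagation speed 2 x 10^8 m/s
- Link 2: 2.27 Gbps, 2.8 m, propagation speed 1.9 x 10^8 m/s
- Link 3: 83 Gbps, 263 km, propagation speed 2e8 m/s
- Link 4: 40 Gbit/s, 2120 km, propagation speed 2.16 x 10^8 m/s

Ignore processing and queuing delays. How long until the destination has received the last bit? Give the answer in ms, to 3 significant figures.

L = 1500 × 8 = 12000 bits.
Transmission delays (L/R per hop): 0.00015, 0.00528634, 0.000144578, 0.0003 ms; sum = 0.00588092 ms.
Propagation delays (d/s per hop): 1.195, 1.47368e-05, 1.315, 9.81481 ms; sum = 12.3248 ms.
End-to-end = 12.3 ms.

12.3 ms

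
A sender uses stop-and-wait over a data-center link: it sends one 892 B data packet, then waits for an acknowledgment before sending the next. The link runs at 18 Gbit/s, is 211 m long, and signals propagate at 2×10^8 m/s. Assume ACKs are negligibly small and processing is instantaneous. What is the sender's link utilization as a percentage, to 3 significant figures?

15.8 %

t_tx = L/R = 7136/18000000000 = 3.96444e-07 s.
t_prop = 211/200000000 = 1.055e-06 s; RTT = 2.11e-06 s.
Cycle = t_tx + RTT = 2.50644e-06 s.
Utilization = t_tx / cycle = 3.96444e-07/2.50644e-06 = 15.8 %.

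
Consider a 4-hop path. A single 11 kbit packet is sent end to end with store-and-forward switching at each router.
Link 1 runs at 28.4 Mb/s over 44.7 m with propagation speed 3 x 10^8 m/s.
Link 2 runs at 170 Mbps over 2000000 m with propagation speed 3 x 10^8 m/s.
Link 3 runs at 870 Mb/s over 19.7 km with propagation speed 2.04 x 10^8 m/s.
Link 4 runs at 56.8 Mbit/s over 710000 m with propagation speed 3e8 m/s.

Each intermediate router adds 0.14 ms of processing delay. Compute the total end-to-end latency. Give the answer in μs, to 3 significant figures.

10200 μs

L = 11000 bits.
Transmission delays (L/R per hop): 387.324, 64.7059, 12.6437, 193.662 μs; sum = 658.335 μs.
Propagation delays (d/s per hop): 0.149, 6666.67, 96.5686, 2366.67 μs; sum = 9130.05 μs.
Processing at 3 router(s): 3 × 0.14 ms = 420 μs.
End-to-end = 10200 μs.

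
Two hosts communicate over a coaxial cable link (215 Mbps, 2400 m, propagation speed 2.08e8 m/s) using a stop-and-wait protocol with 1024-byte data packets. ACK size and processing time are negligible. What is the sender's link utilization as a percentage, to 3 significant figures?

62.3 %

t_tx = L/R = 8192/215000000 = 3.81023e-05 s.
t_prop = 2400/208000000 = 1.15385e-05 s; RTT = 2.30769e-05 s.
Cycle = t_tx + RTT = 6.11792e-05 s.
Utilization = t_tx / cycle = 3.81023e-05/6.11792e-05 = 62.3 %.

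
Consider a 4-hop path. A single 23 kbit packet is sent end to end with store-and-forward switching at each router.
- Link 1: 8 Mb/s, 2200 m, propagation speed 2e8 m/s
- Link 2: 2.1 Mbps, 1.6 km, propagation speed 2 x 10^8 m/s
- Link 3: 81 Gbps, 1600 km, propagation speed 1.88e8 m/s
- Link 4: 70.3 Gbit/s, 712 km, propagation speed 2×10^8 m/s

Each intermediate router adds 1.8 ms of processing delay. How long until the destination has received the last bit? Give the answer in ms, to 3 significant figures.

L = 23000 bits.
Transmission delays (L/R per hop): 2.875, 10.9524, 0.000283951, 0.000327169 ms; sum = 13.828 ms.
Propagation delays (d/s per hop): 0.011, 0.008, 8.51064, 3.56 ms; sum = 12.0896 ms.
Processing at 3 router(s): 3 × 1.8 ms = 5.4 ms.
End-to-end = 31.3 ms.

31.3 ms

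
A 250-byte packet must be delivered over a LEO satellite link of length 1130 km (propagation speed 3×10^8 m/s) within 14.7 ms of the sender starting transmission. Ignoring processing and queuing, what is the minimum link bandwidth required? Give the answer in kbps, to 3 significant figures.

L = 2000 bits.
Propagation delay = 1130000 / 300000000 = 3.76667 ms.
Transmission budget = 14.7 − 3.76667 = 10.9333 ms.
R ≥ L / t_tx = 2000 bits / 0.0109333 s = 183 kbps.

183 kbps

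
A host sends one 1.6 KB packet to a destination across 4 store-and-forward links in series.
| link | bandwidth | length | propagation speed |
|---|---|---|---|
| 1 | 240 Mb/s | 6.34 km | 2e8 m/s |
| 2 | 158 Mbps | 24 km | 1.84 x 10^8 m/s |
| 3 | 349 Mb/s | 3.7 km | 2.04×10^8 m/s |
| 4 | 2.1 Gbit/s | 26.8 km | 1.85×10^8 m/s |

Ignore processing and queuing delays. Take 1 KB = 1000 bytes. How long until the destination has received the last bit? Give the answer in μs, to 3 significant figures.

L = 12800 bits.
Transmission delays (L/R per hop): 53.3333, 81.0127, 36.6762, 6.09524 μs; sum = 177.117 μs.
Propagation delays (d/s per hop): 31.7, 130.435, 18.1373, 144.865 μs; sum = 325.137 μs.
End-to-end = 502 μs.

502 μs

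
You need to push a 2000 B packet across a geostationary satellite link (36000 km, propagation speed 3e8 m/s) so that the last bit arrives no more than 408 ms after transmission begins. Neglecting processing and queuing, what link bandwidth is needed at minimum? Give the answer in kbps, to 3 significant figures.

55.6 kbps

L = 16000 bits.
Propagation delay = 36000000 / 300000000 = 120 ms.
Transmission budget = 408 − 120 = 288 ms.
R ≥ L / t_tx = 16000 bits / 0.288 s = 55.6 kbps.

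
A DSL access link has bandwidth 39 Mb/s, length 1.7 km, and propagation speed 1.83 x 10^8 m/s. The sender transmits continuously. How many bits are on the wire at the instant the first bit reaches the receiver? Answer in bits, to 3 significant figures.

Propagation delay = 1700 / 183000000 = 9.28962e-06 s.
BDP = R × t_prop = 39000000 × 9.28962e-06 = 362.295 bits.

362 bits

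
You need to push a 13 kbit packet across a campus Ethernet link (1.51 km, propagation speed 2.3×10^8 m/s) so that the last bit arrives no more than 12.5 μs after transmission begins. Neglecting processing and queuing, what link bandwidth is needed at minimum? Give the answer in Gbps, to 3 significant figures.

Propagation delay = 1510 / 2.3e+08 = 6.56522 μs.
Transmission budget = 12.5 − 6.56522 = 5.93478 μs.
R ≥ L / t_tx = 13000 bits / 5.93478e-06 s = 2.19 Gbps.

2.19 Gbps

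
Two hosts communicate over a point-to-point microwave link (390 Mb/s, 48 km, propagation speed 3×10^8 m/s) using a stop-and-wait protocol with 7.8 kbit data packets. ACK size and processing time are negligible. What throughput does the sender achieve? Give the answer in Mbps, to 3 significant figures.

22.9 Mbps

t_tx = L/R = 7800/390000000 = 2e-05 s.
t_prop = 48000/300000000 = 0.00016 s; RTT = 0.00032 s.
Cycle = t_tx + RTT = 0.00034 s.
Throughput = L / cycle = 7800 / 0.00034 = 22.9 Mbps.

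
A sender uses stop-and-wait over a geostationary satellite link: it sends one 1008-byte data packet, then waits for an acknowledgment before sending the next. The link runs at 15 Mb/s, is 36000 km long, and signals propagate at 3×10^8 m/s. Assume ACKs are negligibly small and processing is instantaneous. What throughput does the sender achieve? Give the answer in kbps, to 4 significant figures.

t_tx = L/R = 8064/15000000 = 0.0005376 s.
t_prop = 36000000/300000000 = 0.12 s; RTT = 0.24 s.
Cycle = t_tx + RTT = 0.240538 s.
Throughput = L / cycle = 8064 / 0.240538 = 33.52 kbps.

33.52 kbps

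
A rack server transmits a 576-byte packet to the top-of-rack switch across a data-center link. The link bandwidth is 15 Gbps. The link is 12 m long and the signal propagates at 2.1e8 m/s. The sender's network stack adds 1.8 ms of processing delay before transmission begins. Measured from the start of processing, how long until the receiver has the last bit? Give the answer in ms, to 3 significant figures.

L = 576 × 8 = 4608 bits.
Transmission delay = L/R = 4608 / 15000000000 = 0.0003072 ms.
Propagation delay = d/s = 12 m / 210000000 m/s = 5.71429e-05 ms.
Plus processing delay 1.8 ms = 1.8 ms.
Total = 1.80 ms.

1.80 ms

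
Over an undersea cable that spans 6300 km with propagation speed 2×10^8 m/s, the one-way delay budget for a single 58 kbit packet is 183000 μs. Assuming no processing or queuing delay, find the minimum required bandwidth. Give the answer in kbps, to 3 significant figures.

Propagation delay = 6300000 / 200000000 = 31500 μs.
Transmission budget = 183000 − 31500 = 151500 μs.
R ≥ L / t_tx = 58000 bits / 0.1515 s = 383 kbps.

383 kbps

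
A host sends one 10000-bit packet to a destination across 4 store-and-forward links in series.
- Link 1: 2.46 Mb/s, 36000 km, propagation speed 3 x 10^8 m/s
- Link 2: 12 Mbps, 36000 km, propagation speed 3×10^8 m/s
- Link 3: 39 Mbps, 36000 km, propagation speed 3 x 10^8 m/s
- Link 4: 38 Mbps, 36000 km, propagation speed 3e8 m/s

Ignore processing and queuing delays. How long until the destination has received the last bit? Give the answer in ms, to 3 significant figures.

Transmission delays (L/R per hop): 4.06504, 0.833333, 0.25641, 0.263158 ms; sum = 5.41794 ms.
Propagation delays (d/s per hop): 120, 120, 120, 120 ms; sum = 480 ms.
End-to-end = 485 ms.

485 ms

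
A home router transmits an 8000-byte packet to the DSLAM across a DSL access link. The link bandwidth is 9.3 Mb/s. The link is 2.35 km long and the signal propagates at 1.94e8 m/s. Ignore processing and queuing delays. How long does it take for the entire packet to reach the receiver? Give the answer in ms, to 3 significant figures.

6.89 ms

L = 8000 × 8 = 64000 bits.
Transmission delay = L/R = 64000 / 9300000 = 6.88172 ms.
Propagation delay = d/s = 2350 m / 194000000 m/s = 0.0121134 ms.
Total = 6.89 ms.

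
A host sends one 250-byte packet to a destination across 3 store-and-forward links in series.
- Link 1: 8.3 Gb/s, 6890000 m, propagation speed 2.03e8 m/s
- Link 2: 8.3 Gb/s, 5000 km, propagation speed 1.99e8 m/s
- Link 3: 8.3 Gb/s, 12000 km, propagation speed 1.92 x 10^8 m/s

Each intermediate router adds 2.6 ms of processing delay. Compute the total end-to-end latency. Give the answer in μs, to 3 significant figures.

L = 250 × 8 = 2000 bits.
Transmission delay per hop = L/R = 2000/8.3e+09 = 0.240964 μs; 3 hops → 0.722892 μs.
Propagation delays (d/s per hop): 33940.9, 25125.6, 62500 μs; sum = 121567 μs.
Processing at 2 router(s): 2 × 2.6 ms = 5200 μs.
End-to-end = 127000 μs.

127000 μs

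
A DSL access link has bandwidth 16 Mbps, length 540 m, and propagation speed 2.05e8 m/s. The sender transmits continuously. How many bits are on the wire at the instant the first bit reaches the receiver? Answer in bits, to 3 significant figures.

Propagation delay = 540 / 2.05e+08 = 2.63415e-06 s.
BDP = R × t_prop = 16000000 × 2.63415e-06 = 42.1463 bits.

42.1 bits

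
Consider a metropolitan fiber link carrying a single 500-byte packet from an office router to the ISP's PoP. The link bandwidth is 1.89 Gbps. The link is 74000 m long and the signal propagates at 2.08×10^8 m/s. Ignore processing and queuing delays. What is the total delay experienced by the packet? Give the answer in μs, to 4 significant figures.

L = 500 × 8 = 4000 bits.
Transmission delay = L/R = 4000 / 1890000000 = 2.1164 μs.
Propagation delay = d/s = 74000 m / 208000000 m/s = 355.769 μs.
Total = 357.9 μs.

357.9 μs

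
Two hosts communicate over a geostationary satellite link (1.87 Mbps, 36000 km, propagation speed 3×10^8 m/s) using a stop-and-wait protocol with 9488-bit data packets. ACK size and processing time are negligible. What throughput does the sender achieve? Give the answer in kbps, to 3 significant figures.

38.7 kbps

t_tx = L/R = 9488/1870000 = 0.0050738 s.
t_prop = 36000000/300000000 = 0.12 s; RTT = 0.24 s.
Cycle = t_tx + RTT = 0.245074 s.
Throughput = L / cycle = 9488 / 0.245074 = 38.7 kbps.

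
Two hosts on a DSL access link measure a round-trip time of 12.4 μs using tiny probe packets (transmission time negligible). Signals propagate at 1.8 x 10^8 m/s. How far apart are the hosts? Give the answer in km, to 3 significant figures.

One-way propagation = RTT/2 = 6.2 μs.
d = s × t = 180000000 × 6.2e-06 = 1.12 km.

1.12 km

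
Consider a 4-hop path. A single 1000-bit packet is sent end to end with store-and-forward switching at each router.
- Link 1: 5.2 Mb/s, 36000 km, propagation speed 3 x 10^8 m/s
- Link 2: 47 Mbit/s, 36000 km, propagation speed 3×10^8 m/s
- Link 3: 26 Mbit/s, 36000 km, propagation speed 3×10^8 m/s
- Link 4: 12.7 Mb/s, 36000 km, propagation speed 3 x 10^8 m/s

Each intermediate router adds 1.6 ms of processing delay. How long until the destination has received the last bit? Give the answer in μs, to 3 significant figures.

485000 μs

Transmission delays (L/R per hop): 192.308, 21.2766, 38.4615, 78.7402 μs; sum = 330.786 μs.
Propagation delays (d/s per hop): 120000, 120000, 120000, 120000 μs; sum = 480000 μs.
Processing at 3 router(s): 3 × 1.6 ms = 4800 μs.
End-to-end = 485000 μs.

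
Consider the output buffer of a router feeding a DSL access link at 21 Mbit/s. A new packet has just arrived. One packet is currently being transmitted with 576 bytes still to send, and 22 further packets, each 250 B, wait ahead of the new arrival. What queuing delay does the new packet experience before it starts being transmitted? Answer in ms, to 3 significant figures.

Each queued packet: L/R = 2000/21000000 = 0.0952381 ms.
22 queued → 2.09524 ms.
Plus remaining 4608 bits of current packet: 0.219429 ms.
Queuing delay = 2.31 ms.

2.31 ms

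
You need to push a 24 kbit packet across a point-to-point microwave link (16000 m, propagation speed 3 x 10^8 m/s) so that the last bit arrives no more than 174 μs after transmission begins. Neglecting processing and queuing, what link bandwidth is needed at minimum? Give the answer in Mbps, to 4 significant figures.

198.9 Mbps

Propagation delay = 16000 / 300000000 = 53.3333 μs.
Transmission budget = 174 − 53.3333 = 120.667 μs.
R ≥ L / t_tx = 24000 bits / 0.000120667 s = 198.9 Mbps.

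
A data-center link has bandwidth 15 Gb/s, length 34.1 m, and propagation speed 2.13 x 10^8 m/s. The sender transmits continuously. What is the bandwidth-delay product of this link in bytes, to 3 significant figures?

Propagation delay = 34.1 / 213000000 = 1.60094e-07 s.
BDP = R × t_prop = 15000000000 × 1.60094e-07 = 2401.41 bits.
In bytes: 2401.41/8 = 300 bytes.

300 bytes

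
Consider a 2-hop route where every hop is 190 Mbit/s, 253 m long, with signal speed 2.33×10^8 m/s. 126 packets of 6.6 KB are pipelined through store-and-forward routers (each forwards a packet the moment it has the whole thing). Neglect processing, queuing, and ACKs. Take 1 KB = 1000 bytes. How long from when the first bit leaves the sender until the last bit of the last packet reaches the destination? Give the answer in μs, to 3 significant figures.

Per-hop transmission t_tx = L/R = 52800/190000000 = 277.895 μs.
Per-hop propagation t_prop = 253/233000000 = 1.08584 μs.
Pipeline fill: first packet needs 2·t_tx to clear all hops; remaining 125 packets each add one t_tx.
Total = (2+126-1)·t_tx + 2·t_prop = 127·277.895 + 2·1.08584 = 35300 μs.

35300 μs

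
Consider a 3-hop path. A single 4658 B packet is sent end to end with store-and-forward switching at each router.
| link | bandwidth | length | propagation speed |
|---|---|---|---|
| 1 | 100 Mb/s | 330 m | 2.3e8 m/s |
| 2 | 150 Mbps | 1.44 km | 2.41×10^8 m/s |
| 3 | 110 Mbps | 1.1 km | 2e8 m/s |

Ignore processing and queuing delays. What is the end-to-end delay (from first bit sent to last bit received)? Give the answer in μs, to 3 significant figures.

L = 4658 × 8 = 37264 bits.
Transmission delays (L/R per hop): 372.64, 248.427, 338.764 μs; sum = 959.83 μs.
Propagation delays (d/s per hop): 1.43478, 5.9751, 5.5 μs; sum = 12.9099 μs.
End-to-end = 973 μs.

973 μs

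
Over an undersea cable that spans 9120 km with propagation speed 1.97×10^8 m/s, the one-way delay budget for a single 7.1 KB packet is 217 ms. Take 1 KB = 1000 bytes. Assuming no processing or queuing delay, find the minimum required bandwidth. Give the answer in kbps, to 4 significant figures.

332.7 kbps

L = 56800 bits.
Propagation delay = 9120000 / 197000000 = 46.2944 ms.
Transmission budget = 217 − 46.2944 = 170.706 ms.
R ≥ L / t_tx = 56800 bits / 0.170706 s = 332.7 kbps.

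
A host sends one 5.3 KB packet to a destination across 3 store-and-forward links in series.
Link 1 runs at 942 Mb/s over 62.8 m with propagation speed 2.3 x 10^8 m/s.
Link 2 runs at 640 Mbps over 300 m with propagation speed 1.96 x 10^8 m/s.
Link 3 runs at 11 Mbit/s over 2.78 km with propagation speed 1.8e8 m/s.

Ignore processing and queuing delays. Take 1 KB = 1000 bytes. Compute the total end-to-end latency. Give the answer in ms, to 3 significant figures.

L = 42400 bits.
Transmission delays (L/R per hop): 0.0450106, 0.06625, 3.85455 ms; sum = 3.96581 ms.
Propagation delays (d/s per hop): 0.000273043, 0.00153061, 0.0154444 ms; sum = 0.0172481 ms.
End-to-end = 3.98 ms.

3.98 ms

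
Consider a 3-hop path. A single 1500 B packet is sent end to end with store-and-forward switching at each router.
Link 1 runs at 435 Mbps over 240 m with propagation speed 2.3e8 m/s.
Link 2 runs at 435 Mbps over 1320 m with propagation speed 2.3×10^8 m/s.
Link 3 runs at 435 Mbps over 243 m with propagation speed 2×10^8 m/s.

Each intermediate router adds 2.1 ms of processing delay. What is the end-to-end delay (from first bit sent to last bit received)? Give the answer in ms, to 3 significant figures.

L = 1500 × 8 = 12000 bits.
Transmission delay per hop = L/R = 12000/435000000 = 0.0275862 ms; 3 hops → 0.0827586 ms.
Propagation delays (d/s per hop): 0.00104348, 0.00573913, 0.001215 ms; sum = 0.00799761 ms.
Processing at 2 router(s): 2 × 2.1 ms = 4.2 ms.
End-to-end = 4.29 ms.

4.29 ms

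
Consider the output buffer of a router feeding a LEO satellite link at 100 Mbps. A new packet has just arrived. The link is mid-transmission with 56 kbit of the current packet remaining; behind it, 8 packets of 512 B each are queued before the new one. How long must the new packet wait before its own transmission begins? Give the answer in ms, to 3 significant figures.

Each queued packet: L/R = 4096/100000000 = 0.04096 ms.
8 queued → 0.32768 ms.
Plus remaining 56000 bits of current packet: 0.56 ms.
Queuing delay = 0.888 ms.

0.888 ms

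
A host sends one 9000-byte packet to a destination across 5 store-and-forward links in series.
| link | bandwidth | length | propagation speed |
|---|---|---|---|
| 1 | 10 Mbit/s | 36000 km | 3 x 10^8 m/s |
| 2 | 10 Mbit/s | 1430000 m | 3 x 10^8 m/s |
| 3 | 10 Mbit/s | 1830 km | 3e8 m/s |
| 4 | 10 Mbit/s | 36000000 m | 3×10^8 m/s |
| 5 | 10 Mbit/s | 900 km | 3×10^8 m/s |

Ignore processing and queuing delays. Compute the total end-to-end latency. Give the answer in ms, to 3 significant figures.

L = 9000 × 8 = 72000 bits.
Transmission delay per hop = L/R = 72000/10000000 = 7.2 ms; 5 hops → 36 ms.
Propagation delays (d/s per hop): 120, 4.76667, 6.1, 120, 3 ms; sum = 253.867 ms.
End-to-end = 290 ms.

290 ms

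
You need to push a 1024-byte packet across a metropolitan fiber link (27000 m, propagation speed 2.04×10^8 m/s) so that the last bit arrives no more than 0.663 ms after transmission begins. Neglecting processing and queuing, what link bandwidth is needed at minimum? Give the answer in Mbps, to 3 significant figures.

L = 8192 bits.
Propagation delay = 27000 / 204000000 = 0.132353 ms.
Transmission budget = 0.663 − 0.132353 = 0.530647 ms.
R ≥ L / t_tx = 8192 bits / 0.000530647 s = 15.4 Mbps.

15.4 Mbps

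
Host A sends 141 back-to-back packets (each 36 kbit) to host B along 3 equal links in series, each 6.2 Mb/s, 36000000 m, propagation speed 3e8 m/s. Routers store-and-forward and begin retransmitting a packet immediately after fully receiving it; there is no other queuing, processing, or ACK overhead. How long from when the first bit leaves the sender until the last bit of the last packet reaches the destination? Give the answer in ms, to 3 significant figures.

Per-hop transmission t_tx = L/R = 36000/6200000 = 5.80645 ms.
Per-hop propagation t_prop = 36000000/300000000 = 120 ms.
Pipeline fill: first packet needs 3·t_tx to clear all hops; remaining 140 packets each add one t_tx.
Total = (3+141-1)·t_tx + 3·t_prop = 143·5.80645 + 3·120 = 1190 ms.

1190 ms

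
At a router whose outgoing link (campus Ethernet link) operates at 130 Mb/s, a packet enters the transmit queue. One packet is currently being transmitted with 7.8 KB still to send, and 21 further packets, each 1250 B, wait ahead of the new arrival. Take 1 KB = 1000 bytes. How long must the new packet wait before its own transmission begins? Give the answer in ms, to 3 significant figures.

Each queued packet: L/R = 10000/130000000 = 0.0769231 ms.
21 queued → 1.61538 ms.
Plus remaining 62400 bits of current packet: 0.48 ms.
Queuing delay = 2.10 ms.

2.10 ms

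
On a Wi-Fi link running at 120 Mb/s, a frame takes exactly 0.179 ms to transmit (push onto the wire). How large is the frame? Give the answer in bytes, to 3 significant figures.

L = R × t_tx = 120000000 b/s × 0.000179 s = 21480 bits.
In bytes: 21480 / 8 = 2690 bytes.

2690 bytes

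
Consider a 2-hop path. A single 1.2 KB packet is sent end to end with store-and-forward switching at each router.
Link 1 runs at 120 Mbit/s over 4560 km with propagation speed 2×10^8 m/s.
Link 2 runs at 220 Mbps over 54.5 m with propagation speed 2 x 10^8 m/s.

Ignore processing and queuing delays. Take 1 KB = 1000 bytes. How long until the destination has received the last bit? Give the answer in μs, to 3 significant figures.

22900 μs

L = 9600 bits.
Transmission delays (L/R per hop): 80, 43.6364 μs; sum = 123.636 μs.
Propagation delays (d/s per hop): 22800, 0.2725 μs; sum = 22800.3 μs.
End-to-end = 22900 μs.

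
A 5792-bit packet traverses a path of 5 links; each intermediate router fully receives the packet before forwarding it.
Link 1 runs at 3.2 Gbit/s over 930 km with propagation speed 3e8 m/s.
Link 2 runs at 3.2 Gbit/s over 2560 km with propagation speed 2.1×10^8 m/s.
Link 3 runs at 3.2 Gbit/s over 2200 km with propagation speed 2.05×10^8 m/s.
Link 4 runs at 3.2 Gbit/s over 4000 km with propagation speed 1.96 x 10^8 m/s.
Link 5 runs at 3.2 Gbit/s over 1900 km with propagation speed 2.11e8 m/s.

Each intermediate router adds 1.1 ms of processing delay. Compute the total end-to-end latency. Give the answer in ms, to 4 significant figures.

59.84 ms

Transmission delay per hop = L/R = 5792/3200000000 = 0.00181 ms; 5 hops → 0.00905 ms.
Propagation delays (d/s per hop): 3.1, 12.1905, 10.7317, 20.4082, 9.00474 ms; sum = 55.4351 ms.
Processing at 4 router(s): 4 × 1.1 ms = 4.4 ms.
End-to-end = 59.84 ms.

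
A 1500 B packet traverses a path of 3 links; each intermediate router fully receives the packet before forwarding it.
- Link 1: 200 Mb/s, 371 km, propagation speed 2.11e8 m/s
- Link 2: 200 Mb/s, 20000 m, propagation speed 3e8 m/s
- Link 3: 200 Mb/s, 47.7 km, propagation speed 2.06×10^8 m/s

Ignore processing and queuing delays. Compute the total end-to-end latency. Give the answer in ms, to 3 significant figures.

2.24 ms

L = 1500 × 8 = 12000 bits.
Transmission delay per hop = L/R = 12000/200000000 = 0.06 ms; 3 hops → 0.18 ms.
Propagation delays (d/s per hop): 1.75829, 0.0666667, 0.231553 ms; sum = 2.05651 ms.
End-to-end = 2.24 ms.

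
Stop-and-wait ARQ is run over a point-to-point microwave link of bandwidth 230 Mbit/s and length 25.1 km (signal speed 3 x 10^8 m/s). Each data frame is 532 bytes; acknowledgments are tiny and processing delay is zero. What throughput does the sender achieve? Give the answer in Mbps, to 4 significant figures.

22.90 Mbps

t_tx = L/R = 4256/230000000 = 1.85043e-05 s.
t_prop = 25100/300000000 = 8.36667e-05 s; RTT = 0.000167333 s.
Cycle = t_tx + RTT = 0.000185838 s.
Throughput = L / cycle = 4256 / 0.000185838 = 22.90 Mbps.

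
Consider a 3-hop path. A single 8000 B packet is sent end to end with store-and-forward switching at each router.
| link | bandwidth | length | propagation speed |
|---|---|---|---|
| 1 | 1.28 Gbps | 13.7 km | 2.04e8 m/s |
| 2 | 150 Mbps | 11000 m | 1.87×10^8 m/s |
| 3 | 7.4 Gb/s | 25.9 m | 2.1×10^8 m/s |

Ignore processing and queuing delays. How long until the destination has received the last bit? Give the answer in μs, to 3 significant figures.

L = 8000 × 8 = 64000 bits.
Transmission delays (L/R per hop): 50, 426.667, 8.64865 μs; sum = 485.315 μs.
Propagation delays (d/s per hop): 67.1569, 58.8235, 0.123333 μs; sum = 126.104 μs.
End-to-end = 611 μs.

611 μs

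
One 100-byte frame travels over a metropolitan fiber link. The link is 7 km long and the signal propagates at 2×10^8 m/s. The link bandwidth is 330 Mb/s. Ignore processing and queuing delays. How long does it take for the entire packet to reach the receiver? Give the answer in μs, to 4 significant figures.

37.42 μs

L = 100 × 8 = 800 bits.
Transmission delay = L/R = 800 / 330000000 = 2.42424 μs.
Propagation delay = d/s = 7000 m / 200000000 m/s = 35 μs.
Total = 37.42 μs.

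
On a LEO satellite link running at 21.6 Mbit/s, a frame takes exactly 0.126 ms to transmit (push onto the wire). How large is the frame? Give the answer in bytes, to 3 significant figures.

L = R × t_tx = 21600000 b/s × 0.000126 s = 2721.6 bits.
In bytes: 2721.6 / 8 = 340 bytes.

340 bytes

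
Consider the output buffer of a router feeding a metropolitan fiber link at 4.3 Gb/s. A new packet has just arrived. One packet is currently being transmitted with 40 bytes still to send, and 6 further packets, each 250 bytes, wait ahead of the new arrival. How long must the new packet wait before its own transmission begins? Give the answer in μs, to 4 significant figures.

2.865 μs

Each queued packet: L/R = 2000/4300000000 = 0.465116 μs.
6 queued → 2.7907 μs.
Plus remaining 320 bits of current packet: 0.0744186 μs.
Queuing delay = 2.865 μs.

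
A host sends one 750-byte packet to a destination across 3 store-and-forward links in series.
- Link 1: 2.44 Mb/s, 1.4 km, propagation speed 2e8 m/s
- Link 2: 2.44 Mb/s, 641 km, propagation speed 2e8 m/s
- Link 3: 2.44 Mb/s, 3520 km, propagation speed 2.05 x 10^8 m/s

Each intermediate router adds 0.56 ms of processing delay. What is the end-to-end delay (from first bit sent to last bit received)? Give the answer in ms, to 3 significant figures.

28.9 ms

L = 750 × 8 = 6000 bits.
Transmission delay per hop = L/R = 6000/2440000 = 2.45902 ms; 3 hops → 7.37705 ms.
Propagation delays (d/s per hop): 0.007, 3.205, 17.1707 ms; sum = 20.3827 ms.
Processing at 2 router(s): 2 × 0.56 ms = 1.12 ms.
End-to-end = 28.9 ms.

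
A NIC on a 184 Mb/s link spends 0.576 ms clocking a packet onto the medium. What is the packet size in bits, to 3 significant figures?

106000 bits

L = R × t_tx = 184000000 b/s × 0.000576 s = 105984 bits.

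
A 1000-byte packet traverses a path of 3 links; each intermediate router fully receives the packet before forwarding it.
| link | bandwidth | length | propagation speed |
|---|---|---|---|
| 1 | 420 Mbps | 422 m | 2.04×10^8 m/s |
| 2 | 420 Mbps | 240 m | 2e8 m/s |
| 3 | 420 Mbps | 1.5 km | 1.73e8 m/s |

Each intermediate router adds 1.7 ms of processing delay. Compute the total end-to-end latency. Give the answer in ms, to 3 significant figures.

3.47 ms

L = 1000 × 8 = 8000 bits.
Transmission delay per hop = L/R = 8000/420000000 = 0.0190476 ms; 3 hops → 0.0571429 ms.
Propagation delays (d/s per hop): 0.00206863, 0.0012, 0.00867052 ms; sum = 0.0119391 ms.
Processing at 2 router(s): 2 × 1.7 ms = 3.4 ms.
End-to-end = 3.47 ms.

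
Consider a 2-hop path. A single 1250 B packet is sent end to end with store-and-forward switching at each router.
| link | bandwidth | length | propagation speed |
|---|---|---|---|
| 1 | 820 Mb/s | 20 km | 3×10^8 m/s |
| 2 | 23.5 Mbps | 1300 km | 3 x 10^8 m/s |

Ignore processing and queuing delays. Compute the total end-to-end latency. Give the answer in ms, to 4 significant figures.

L = 1250 × 8 = 10000 bits.
Transmission delays (L/R per hop): 0.0121951, 0.425532 ms; sum = 0.437727 ms.
Propagation delays (d/s per hop): 0.0666667, 4.33333 ms; sum = 4.4 ms.
End-to-end = 4.838 ms.

4.838 ms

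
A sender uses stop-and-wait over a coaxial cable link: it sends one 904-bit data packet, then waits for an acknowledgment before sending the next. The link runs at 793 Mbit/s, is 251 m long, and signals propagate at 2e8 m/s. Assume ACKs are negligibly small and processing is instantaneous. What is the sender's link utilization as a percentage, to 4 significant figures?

t_tx = L/R = 904/793000000 = 1.13997e-06 s.
t_prop = 251/200000000 = 1.255e-06 s; RTT = 2.51e-06 s.
Cycle = t_tx + RTT = 3.64997e-06 s.
Utilization = t_tx / cycle = 1.13997e-06/3.64997e-06 = 31.23 %.

31.23 %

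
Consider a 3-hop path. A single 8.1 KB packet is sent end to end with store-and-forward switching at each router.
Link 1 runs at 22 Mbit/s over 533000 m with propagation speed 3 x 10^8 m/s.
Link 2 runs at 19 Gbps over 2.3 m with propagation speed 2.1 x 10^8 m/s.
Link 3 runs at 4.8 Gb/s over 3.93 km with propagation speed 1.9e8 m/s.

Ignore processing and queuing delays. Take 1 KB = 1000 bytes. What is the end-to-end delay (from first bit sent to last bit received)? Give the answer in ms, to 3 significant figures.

4.76 ms

L = 64800 bits.
Transmission delays (L/R per hop): 2.94545, 0.00341053, 0.0135 ms; sum = 2.96237 ms.
Propagation delays (d/s per hop): 1.77667, 1.09524e-05, 0.0206842 ms; sum = 1.79736 ms.
End-to-end = 4.76 ms.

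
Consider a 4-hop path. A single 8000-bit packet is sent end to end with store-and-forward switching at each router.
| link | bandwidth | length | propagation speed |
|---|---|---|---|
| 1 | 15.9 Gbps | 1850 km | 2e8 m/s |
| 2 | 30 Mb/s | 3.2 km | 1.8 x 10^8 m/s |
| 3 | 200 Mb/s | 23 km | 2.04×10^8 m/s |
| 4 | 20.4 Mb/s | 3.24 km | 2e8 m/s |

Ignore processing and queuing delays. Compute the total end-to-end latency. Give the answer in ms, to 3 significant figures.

Transmission delays (L/R per hop): 0.000503145, 0.266667, 0.04, 0.392157 ms; sum = 0.699327 ms.
Propagation delays (d/s per hop): 9.25, 0.0177778, 0.112745, 0.0162 ms; sum = 9.39672 ms.
End-to-end = 10.1 ms.

10.1 ms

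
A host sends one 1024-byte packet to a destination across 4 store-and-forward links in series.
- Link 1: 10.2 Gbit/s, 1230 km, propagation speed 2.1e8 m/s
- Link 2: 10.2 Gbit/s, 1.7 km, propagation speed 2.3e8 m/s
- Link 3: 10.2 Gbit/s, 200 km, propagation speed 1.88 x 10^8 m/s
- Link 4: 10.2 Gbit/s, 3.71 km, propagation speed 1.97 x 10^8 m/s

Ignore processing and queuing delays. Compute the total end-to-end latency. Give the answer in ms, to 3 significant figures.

L = 1024 × 8 = 8192 bits.
Transmission delay per hop = L/R = 8192/10200000000 = 0.000803137 ms; 4 hops → 0.00321255 ms.
Propagation delays (d/s per hop): 5.85714, 0.0073913, 1.06383, 0.0188325 ms; sum = 6.9472 ms.
End-to-end = 6.95 ms.

6.95 ms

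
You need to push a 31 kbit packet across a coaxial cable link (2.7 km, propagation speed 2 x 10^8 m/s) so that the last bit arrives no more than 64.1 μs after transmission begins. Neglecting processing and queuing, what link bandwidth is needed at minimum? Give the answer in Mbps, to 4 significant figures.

612.6 Mbps

Propagation delay = 2700 / 200000000 = 13.5 μs.
Transmission budget = 64.1 − 13.5 = 50.6 μs.
R ≥ L / t_tx = 31000 bits / 5.06e-05 s = 612.6 Mbps.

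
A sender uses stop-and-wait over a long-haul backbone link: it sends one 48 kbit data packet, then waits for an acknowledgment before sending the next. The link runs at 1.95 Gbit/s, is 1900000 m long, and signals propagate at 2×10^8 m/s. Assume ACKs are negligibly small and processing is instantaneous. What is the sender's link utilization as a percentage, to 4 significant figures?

t_tx = L/R = 48000/1950000000 = 2.46154e-05 s.
t_prop = 1900000/200000000 = 0.0095 s; RTT = 0.019 s.
Cycle = t_tx + RTT = 0.0190246 s.
Utilization = t_tx / cycle = 2.46154e-05/0.0190246 = 0.1294 %.

0.1294 %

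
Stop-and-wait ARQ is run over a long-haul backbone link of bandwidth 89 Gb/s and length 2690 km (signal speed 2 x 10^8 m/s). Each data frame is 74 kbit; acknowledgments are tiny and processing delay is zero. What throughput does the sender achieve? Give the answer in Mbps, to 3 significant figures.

t_tx = L/R = 74000/89000000000 = 8.31461e-07 s.
t_prop = 2690000/200000000 = 0.01345 s; RTT = 0.0269 s.
Cycle = t_tx + RTT = 0.0269008 s.
Throughput = L / cycle = 74000 / 0.0269008 = 2.75 Mbps.

2.75 Mbps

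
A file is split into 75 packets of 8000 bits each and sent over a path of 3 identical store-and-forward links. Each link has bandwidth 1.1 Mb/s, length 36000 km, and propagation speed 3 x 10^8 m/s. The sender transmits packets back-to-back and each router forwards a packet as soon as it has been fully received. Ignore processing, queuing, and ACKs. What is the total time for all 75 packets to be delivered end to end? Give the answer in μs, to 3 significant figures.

920000 μs

Per-hop transmission t_tx = L/R = 8000/1100000 = 7272.73 μs.
Per-hop propagation t_prop = 36000000/300000000 = 120000 μs.
Pipeline fill: first packet needs 3·t_tx to clear all hops; remaining 74 packets each add one t_tx.
Total = (3+75-1)·t_tx + 3·t_prop = 77·7272.73 + 3·120000 = 920000 μs.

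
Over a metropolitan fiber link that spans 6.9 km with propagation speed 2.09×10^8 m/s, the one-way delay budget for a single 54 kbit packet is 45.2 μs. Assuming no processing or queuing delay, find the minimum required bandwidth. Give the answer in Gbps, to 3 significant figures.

Propagation delay = 6900 / 209000000 = 33.0144 μs.
Transmission budget = 45.2 − 33.0144 = 12.1856 μs.
R ≥ L / t_tx = 54000 bits / 1.21856e-05 s = 4.43 Gbps.

4.43 Gbps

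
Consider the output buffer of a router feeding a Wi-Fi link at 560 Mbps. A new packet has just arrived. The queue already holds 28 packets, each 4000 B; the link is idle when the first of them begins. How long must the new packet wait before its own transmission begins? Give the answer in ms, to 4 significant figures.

1.600 ms

Each queued packet: L/R = 32000/560000000 = 0.0571429 ms.
28 queued → 1.6 ms.
Queuing delay = 1.600 ms.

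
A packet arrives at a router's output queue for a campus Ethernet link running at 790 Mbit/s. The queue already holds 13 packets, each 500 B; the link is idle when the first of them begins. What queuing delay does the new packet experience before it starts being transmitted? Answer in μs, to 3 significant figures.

Each queued packet: L/R = 4000/790000000 = 5.06329 μs.
13 queued → 65.8228 μs.
Queuing delay = 65.8 μs.

65.8 μs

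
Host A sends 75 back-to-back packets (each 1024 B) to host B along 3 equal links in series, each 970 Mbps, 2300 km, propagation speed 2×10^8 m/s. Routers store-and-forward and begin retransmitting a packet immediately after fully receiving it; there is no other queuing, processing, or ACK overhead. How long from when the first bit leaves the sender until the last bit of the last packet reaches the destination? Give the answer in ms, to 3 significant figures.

35.2 ms

Per-hop transmission t_tx = L/R = 8192/970000000 = 0.00844536 ms.
Per-hop propagation t_prop = 2300000/200000000 = 11.5 ms.
Pipeline fill: first packet needs 3·t_tx to clear all hops; remaining 74 packets each add one t_tx.
Total = (3+75-1)·t_tx + 3·t_prop = 77·0.00844536 + 3·11.5 = 35.2 ms.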